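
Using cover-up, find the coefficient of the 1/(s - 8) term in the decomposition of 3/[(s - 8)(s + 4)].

Cover (s - 8), set s=8: 3/((s + 4) at s=8) = 3/(12) = 1/4


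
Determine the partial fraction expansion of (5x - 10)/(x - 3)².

(5x - 10) = α(x - 3) + β. At x = 3: β = 5·3 - 10 = 5. Coeff of x: α = 5
Result: 5/(x - 3) + 5/(x - 3)²


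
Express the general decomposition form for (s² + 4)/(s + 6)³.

Repeated linear factor (power 3): P/(s + 6) + Q/(s + 6)² + R/(s + 6)³


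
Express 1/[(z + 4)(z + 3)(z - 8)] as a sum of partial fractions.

Using cover-up method: α = 1/12, β = -1/11, γ = 1/132
Result: (1/12)/(z + 4) - (1/11)/(z + 3) + (1/132)/(z - 8)


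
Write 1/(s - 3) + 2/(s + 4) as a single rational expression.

Common denominator (s - 3)(s + 4). Numerator: 1(s + 4) + 2(s - 3) = (s + 4) + (2s - 6) = 3s - 2
Result: (3s - 2)/[(s - 3)(s + 4)]


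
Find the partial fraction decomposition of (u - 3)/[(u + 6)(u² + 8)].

At u=-6: α = (1·(-6) - 3)/((-6)² + 8) = -9/44. β = -α = 9/44, γ = 1 - (-6)·α = -5/22
Result: (-9/44)/(u + 6) + ((9/44)u - 5/22)/(u² + 8)


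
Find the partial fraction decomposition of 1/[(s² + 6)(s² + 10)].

Coefficient matching gives A = C = 0, B = 1/(10-6) = 1/4, D = -B = -1/4
Result: (1/4)/(s² + 6) - (1/4)/(s² + 10)


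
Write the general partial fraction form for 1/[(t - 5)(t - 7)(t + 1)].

Three distinct linear factors: P/(t - 5) + Q/(t - 7) + R/(t + 1)


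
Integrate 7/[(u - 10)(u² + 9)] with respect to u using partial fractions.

Cover-up at u=10: A = 7/(10²+9) = 7/109. Coeff matching: B = -7/109, C = -70/109. Decomposition: (7/109)/(u - 10) - ((7/109)u + 70/109)/(u² + 9). Integrate: linear → ln, quadratic → (1/2)ln + arctan: (7/109) ln|(u - 10)| - (7/218) ln(u² + 9) - (70/327) arctan(u/3) + C


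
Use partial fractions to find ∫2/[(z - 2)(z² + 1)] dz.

Cover-up at z=2: α = 2/(2²+1) = 2/5. Coeff matching: β = -2/5, γ = -4/5. Decomposition: (2/5)/(z - 2) - ((2/5)z + 4/5)/(z² + 1). Integrate: linear → ln, quadratic → (1/2)ln + arctan: (2/5) ln|(z - 2)| - (1/5) ln(z² + 1) - (4/5) arctan(z) + C


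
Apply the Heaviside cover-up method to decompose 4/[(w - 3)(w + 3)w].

Cover (w - 3), w=3: P = 4/[(3 + 3)(3 - 0)] = 2/9. Cover (w + 3), w=-3: Q = 4/[(-3 - 3)(-3 - 0)] = 2/9. Cover w, w=0: R = 4/[(0 - 3)(0 + 3)] = -4/9.
Result: (2/9)/(w - 3) + (2/9)/(w + 3) - (4/9)/w


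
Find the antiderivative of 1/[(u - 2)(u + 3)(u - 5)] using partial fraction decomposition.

Cover-up: A = -1/15, B = 1/40, C = 1/24. Decomposition: (-1/15)/(u - 2) + (1/40)/(u + 3) + (1/24)/(u - 5). Integrate each term: (-1/15) ln|(u - 2)| + (1/40) ln|(u + 3)| + (1/24) ln|(u - 5)| + C


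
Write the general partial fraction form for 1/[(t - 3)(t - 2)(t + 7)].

Three distinct linear factors: α/(t - 3) + β/(t - 2) + γ/(t + 7)


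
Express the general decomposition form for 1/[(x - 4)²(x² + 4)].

Repeated linear + quadratic: α/(x - 4) + β/(x - 4)² + (γx + δ)/(x² + 4)


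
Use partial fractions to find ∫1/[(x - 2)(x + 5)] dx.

Decompose: 1/[(x - 2)(x + 5)] = (1/7)/(x - 2) - (1/7)/(x + 5). Integrate each term: (1/7) ln|(x - 2)| - (1/7) ln|(x + 5)| + C


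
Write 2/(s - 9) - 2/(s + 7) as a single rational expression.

Common denominator (s - 9)(s + 7). Numerator: 2(s + 7) - 2(s - 9) = (2s + 14) - (2s - 18) = 32
Result: (32)/[(s - 9)(s + 7)]


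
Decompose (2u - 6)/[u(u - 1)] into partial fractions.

At u=0: A = (2·0 - 6)/(0 - 1) = 6. At u=1: B = (2·1 - 6)/(1 - 0) = -4
Result: 6/u - 4/(u - 1)


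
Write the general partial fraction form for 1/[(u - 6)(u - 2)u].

Three distinct linear factors: α/(u - 6) + β/(u - 2) + γ/u


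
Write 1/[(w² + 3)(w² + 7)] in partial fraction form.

Coefficient matching gives A = C = 0, B = 1/(7-3) = 1/4, D = -B = -1/4
Result: (1/4)/(w² + 3) - (1/4)/(w² + 7)


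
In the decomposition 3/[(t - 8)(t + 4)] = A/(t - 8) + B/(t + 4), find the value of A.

Cover-up at t = 8: A = 3/(8 + 4) = 3/12 = 1/4


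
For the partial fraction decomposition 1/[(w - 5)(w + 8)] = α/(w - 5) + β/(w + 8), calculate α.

Cover-up at w = 5: α = 1/(5 + 8) = 1/13


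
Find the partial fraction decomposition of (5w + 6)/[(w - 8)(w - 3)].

At w=8: P = (5·8 + 6)/(8 - 3) = 46/5. At w=3: Q = (5·3 + 6)/(3 - 8) = -21/5
Result: (46/5)/(w - 8) - (21/5)/(w - 3)


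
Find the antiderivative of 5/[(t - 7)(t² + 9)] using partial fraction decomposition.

Cover-up at t=7: A = 5/(7²+9) = 5/58. Coeff matching: B = -5/58, C = -35/58. Decomposition: (5/58)/(t - 7) - ((5/58)t + 35/58)/(t² + 9). Integrate: linear → ln, quadratic → (1/2)ln + arctan: (5/58) ln|(t - 7)| - (5/116) ln(t² + 9) - (35/174) arctan(t/3) + C


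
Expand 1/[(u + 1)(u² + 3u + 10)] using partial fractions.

Cover-up at u = -1: A = 1/((-1)² + 3·(-1) + 10) = 1/8. Then B = -A = -1/8, C = -A·(3 - 1) = -1/4
Result: (1/8)/(u + 1) - ((1/8)u + 1/4)/(u² + 3u + 10)


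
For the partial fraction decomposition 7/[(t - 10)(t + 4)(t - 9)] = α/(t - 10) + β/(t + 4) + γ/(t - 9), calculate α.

Cover-up at t = 10: α = 7/[(10 + 4)(10 - 9)] = 7/[(14)(1)] = 7/14 = 1/2


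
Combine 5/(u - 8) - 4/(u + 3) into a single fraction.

Common denominator (u - 8)(u + 3). Numerator: 5(u + 3) - 4(u - 8) = (5u + 15) - (4u - 32) = u + 47
Result: (u + 47)/[(u - 8)(u + 3)]


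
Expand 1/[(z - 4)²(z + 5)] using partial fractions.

Cover-up at z=-5: C = 1/(-5 - 4)² = 1/81. Cover-up at z=4: B = 1/(4 + 5) = 1/9. Comparing z² coeff: A = -C = -1/81
Result: (-1/81)/(z - 4) + (1/9)/(z - 4)² + (1/81)/(z + 5)


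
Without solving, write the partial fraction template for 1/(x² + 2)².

Repeated quadratic factor: (Ax + B)/(x² + 2) + (Cx + D)/(x² + 2)²


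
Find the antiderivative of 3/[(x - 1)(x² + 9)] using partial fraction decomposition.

Cover-up at x=1: A = 3/(1²+9) = 3/10. Coeff matching: B = -3/10, C = -3/10. Decomposition: (3/10)/(x - 1) - ((3/10)x + 3/10)/(x² + 9). Integrate: linear → ln, quadratic → (1/2)ln + arctan: (3/10) ln|(x - 1)| - (3/20) ln(x² + 9) - (1/10) arctan(x/3) + C


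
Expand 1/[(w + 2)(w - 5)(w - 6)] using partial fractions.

Using cover-up method: A = 1/56, B = -1/7, C = 1/8
Result: (1/56)/(w + 2) - (1/7)/(w - 5) + (1/8)/(w - 6)


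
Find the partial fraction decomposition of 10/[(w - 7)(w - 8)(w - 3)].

Using cover-up method: P = -5/2, Q = 2, R = 1/2
Result: (-5/2)/(w - 7) + 2/(w - 8) + (1/2)/(w - 3)


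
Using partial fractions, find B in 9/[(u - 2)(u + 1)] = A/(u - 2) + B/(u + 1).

Cover-up at u = -1: B = 9/(-1 - 2) = -9/3 = -3


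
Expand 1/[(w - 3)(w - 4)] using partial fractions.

1/(w - 3)(w - 4) = P/(w - 3) + Q/(w - 4). P = 1/(3 - 4) = -1, Q = 1/(4 - 3) = 1
Result: -1/(w - 3) + 1/(w - 4)


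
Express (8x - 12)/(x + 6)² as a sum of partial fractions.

(8x - 12) = P(x + 6) + Q. At x = -6: Q = 8·(-6) - 12 = -60. Coeff of x: P = 8
Result: 8/(x + 6) - 60/(x + 6)²


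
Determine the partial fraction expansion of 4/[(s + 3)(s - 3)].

4/(s + 3)(s - 3) = A/(s + 3) + B/(s - 3). A = 4/(-3 - 3) = -2/3, B = 4/(3 + 3) = 2/3
Result: (-2/3)/(s + 3) + (2/3)/(s - 3)


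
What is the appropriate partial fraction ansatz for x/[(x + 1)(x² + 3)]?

Linear + irreducible quadratic: P/(x + 1) + (Qx + R)/(x² + 3)


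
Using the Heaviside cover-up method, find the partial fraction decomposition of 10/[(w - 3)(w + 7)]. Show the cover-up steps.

Cover (w - 3): set w=3, get A = 10/(3 + 7) = 1. Cover (w + 7): set w=-7, get B = 10/(-7 - 3) = -1.
Result: 1/(w - 3) - 1/(w + 7)


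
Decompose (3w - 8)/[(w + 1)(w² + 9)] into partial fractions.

At w=-1: α = (3·(-1) - 8)/((-1)² + 9) = -11/10. β = -α = 11/10, γ = 3 - (-1)·α = 19/10
Result: (-11/10)/(w + 1) + ((11/10)w + 19/10)/(w² + 9)


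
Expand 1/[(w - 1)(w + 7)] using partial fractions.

1/(w - 1)(w + 7) = α/(w - 1) + β/(w + 7). α = 1/(1 + 7) = 1/8, β = 1/(-7 - 1) = -1/8
Result: (1/8)/(w - 1) - (1/8)/(w + 7)


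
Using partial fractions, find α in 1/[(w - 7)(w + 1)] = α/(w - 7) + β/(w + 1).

Cover-up at w = 7: α = 1/(7 + 1) = 1/8


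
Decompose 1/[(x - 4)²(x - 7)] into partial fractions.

Cover-up at x=7: γ = 1/(7 - 4)² = 1/9. Cover-up at x=4: β = 1/(4 - 7) = -1/3. Comparing x² coeff: α = -γ = -1/9
Result: (-1/9)/(x - 4) - (1/3)/(x - 4)² + (1/9)/(x - 7)


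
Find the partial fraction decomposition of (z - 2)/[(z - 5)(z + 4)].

At z=5: α = (1·5 - 2)/(5 + 4) = 1/3. At z=-4: β = (1·(-4) - 2)/(-4 - 5) = 2/3
Result: (1/3)/(z - 5) + (2/3)/(z + 4)


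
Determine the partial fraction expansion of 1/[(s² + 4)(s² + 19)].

Coefficient matching gives P = R = 0, Q = 1/(19-4) = 1/15, S = -Q = -1/15
Result: (1/15)/(s² + 4) - (1/15)/(s² + 19)


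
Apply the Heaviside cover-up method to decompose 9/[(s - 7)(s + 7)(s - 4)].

Cover (s - 7), s=7: α = 9/[(7 + 7)(7 - 4)] = 3/14. Cover (s + 7), s=-7: β = 9/[(-7 - 7)(-7 - 4)] = 9/154. Cover (s - 4), s=4: γ = 9/[(4 - 7)(4 + 7)] = -3/11.
Result: (3/14)/(s - 7) + (9/154)/(s + 7) - (3/11)/(s - 4)


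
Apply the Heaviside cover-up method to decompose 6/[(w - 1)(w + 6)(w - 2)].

Cover (w - 1), w=1: α = 6/[(1 + 6)(1 - 2)] = -6/7. Cover (w + 6), w=-6: β = 6/[(-6 - 1)(-6 - 2)] = 3/28. Cover (w - 2), w=2: γ = 6/[(2 - 1)(2 + 6)] = 3/4.
Result: (-6/7)/(w - 1) + (3/28)/(w + 6) + (3/4)/(w - 2)


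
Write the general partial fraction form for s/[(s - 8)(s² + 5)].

Linear + irreducible quadratic: α/(s - 8) + (βs + γ)/(s² + 5)


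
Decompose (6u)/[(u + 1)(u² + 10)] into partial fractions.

At u=-1: P = (6·(-1) + 0)/((-1)² + 10) = -6/11. Q = -P = 6/11, R = 6 - (-1)·P = 60/11
Result: (-6/11)/(u + 1) + ((6/11)u + 60/11)/(u² + 10)


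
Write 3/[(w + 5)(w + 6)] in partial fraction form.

3/(w + 5)(w + 6) = α/(w + 5) + β/(w + 6). α = 3/(-5 + 6) = 3, β = 3/(-6 + 5) = -3
Result: 3/(w + 5) - 3/(w + 6)


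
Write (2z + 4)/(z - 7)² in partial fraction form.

(2z + 4) = P(z - 7) + Q. At z = 7: Q = 2·7 + 4 = 18. Coeff of z: P = 2
Result: 2/(z - 7) + 18/(z - 7)²


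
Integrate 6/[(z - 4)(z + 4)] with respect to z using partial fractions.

Decompose: 6/[(z - 4)(z + 4)] = (3/4)/(z - 4) - (3/4)/(z + 4). Integrate each term: (3/4) ln|(z - 4)| - (3/4) ln|(z + 4)| + C


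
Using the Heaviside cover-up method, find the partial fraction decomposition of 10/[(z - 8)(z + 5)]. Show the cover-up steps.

Cover (z - 8): set z=8, get A = 10/(8 + 5) = 10/13. Cover (z + 5): set z=-5, get B = 10/(-5 - 8) = -10/13.
Result: (10/13)/(z - 8) - (10/13)/(z + 5)


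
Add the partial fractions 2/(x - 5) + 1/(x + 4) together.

Common denominator (x - 5)(x + 4). Numerator: 2(x + 4) + 1(x - 5) = (2x + 8) + (x - 5) = 3x + 3
Result: (3x + 3)/[(x - 5)(x + 4)]


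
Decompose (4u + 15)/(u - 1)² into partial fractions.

(4u + 15) = A(u - 1) + B. At u = 1: B = 4·1 + 15 = 19. Coeff of u: A = 4
Result: 4/(u - 1) + 19/(u - 1)²


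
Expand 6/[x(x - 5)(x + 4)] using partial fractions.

Using cover-up method: α = -3/10, β = 2/15, γ = 1/6
Result: (-3/10)/x + (2/15)/(x - 5) + (1/6)/(x + 4)


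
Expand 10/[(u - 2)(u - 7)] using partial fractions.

10/(u - 2)(u - 7) = P/(u - 2) + Q/(u - 7). P = 10/(2 - 7) = -2, Q = 10/(7 - 2) = 2
Result: -2/(u - 2) + 2/(u - 7)


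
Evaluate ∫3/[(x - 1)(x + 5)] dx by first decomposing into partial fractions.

Decompose: 3/[(x - 1)(x + 5)] = (1/2)/(x - 1) - (1/2)/(x + 5). Integrate each term: (1/2) ln|(x - 1)| - (1/2) ln|(x + 5)| + C


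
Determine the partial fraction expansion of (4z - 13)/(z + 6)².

(4z - 13) = A(z + 6) + B. At z = -6: B = 4·(-6) - 13 = -37. Coeff of z: A = 4
Result: 4/(z + 6) - 37/(z + 6)²


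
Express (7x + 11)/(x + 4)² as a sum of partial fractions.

(7x + 11) = α(x + 4) + β. At x = -4: β = 7·(-4) + 11 = -17. Coeff of x: α = 7
Result: 7/(x + 4) - 17/(x + 4)²


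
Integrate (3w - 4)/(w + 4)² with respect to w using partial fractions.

Decompose: A = 3, B = 3·(-4) - 4 = -16, so (3w - 4)/(w + 4)² = 3/(w + 4) - 16/(w + 4)². Integrate: ∫ A/(w + 4) dw = 3 ln|(w + 4)|; ∫ B/(w + 4)² dw = 16/(w + 4). Sum: 3 ln|(w + 4)| + 16/(w + 4) + C


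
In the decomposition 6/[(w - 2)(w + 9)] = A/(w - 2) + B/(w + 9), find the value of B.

Cover-up at w = -9: B = 6/(-9 - 2) = -6/11


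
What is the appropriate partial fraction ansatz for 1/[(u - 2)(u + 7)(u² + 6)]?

Two linear + quadratic: α/(u - 2) + β/(u + 7) + (γu + δ)/(u² + 6)


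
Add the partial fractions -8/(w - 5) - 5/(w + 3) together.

Common denominator (w - 5)(w + 3). Numerator: -8(w + 3) - 5(w - 5) = (-8w - 24) - (5w - 25) = -13w + 1
Result: (-13w + 1)/[(w - 5)(w + 3)]


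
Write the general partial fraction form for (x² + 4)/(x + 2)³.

Repeated linear factor (power 3): A/(x + 2) + B/(x + 2)² + C/(x + 2)³


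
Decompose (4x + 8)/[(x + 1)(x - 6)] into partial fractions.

At x=-1: P = (4·(-1) + 8)/(-1 - 6) = -4/7. At x=6: Q = (4·6 + 8)/(6 + 1) = 32/7
Result: (-4/7)/(x + 1) + (32/7)/(x - 6)


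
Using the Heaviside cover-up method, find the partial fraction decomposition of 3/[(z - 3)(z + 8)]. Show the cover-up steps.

Cover (z - 3): set z=3, get P = 3/(3 + 8) = 3/11. Cover (z + 8): set z=-8, get Q = 3/(-8 - 3) = -3/11.
Result: (3/11)/(z - 3) - (3/11)/(z + 8)


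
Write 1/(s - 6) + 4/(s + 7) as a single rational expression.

Common denominator (s - 6)(s + 7). Numerator: 1(s + 7) + 4(s - 6) = (s + 7) + (4s - 24) = 5s - 17
Result: (5s - 17)/[(s - 6)(s + 7)]


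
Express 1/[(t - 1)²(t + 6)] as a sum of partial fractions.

Cover-up at t=-6: C = 1/(-6 - 1)² = 1/49. Cover-up at t=1: B = 1/(1 + 6) = 1/7. Comparing t² coeff: A = -C = -1/49
Result: (-1/49)/(t - 1) + (1/7)/(t - 1)² + (1/49)/(t + 6)


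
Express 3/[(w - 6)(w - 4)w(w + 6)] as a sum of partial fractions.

Using Heaviside cover-up: (1/48)/(w - 6) - (3/80)/(w - 4) + (1/48)/w - (1/240)/(w + 6)


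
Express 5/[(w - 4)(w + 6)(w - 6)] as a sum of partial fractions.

Using cover-up method: P = -1/4, Q = 1/24, R = 5/24
Result: (-1/4)/(w - 4) + (1/24)/(w + 6) + (5/24)/(w - 6)


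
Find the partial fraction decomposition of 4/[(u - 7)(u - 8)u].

Using cover-up method: A = -4/7, B = 1/2, C = 1/14
Result: (-4/7)/(u - 7) + (1/2)/(u - 8) + (1/14)/u


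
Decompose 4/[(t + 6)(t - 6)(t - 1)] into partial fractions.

Using cover-up method: P = 1/21, Q = 1/15, R = -4/35
Result: (1/21)/(t + 6) + (1/15)/(t - 6) - (4/35)/(t - 1)


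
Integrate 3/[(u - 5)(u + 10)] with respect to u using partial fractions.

Decompose: 3/[(u - 5)(u + 10)] = (1/5)/(u - 5) - (1/5)/(u + 10). Integrate each term: (1/5) ln|(u - 5)| - (1/5) ln|(u + 10)| + C


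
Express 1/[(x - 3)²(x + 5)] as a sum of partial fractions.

Cover-up at x=-5: C = 1/(-5 - 3)² = 1/64. Cover-up at x=3: B = 1/(3 + 5) = 1/8. Comparing x² coeff: A = -C = -1/64
Result: (-1/64)/(x - 3) + (1/8)/(x - 3)² + (1/64)/(x + 5)


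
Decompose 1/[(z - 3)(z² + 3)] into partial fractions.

Cover-up at z = 3: P = 1/(3² + 3) = 1/12. Then Q = -P = -1/12, R = -P·(0 + 3) = -1/4
Result: (1/12)/(z - 3) - ((1/12)z + 1/4)/(z² + 3)


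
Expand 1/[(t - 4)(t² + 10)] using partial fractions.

Cover-up at t = 4: A = 1/(4² + 10) = 1/26. Then B = -A = -1/26, C = -A·(0 + 4) = -2/13
Result: (1/26)/(t - 4) - ((1/26)t + 2/13)/(t² + 10)


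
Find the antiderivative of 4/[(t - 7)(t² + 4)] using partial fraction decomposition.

Cover-up at t=7: A = 4/(7²+4) = 4/53. Coeff matching: B = -4/53, C = -28/53. Decomposition: (4/53)/(t - 7) - ((4/53)t + 28/53)/(t² + 4). Integrate: linear → ln, quadratic → (1/2)ln + arctan: (4/53) ln|(t - 7)| - (2/53) ln(t² + 4) - (14/53) arctan(t/2) + C


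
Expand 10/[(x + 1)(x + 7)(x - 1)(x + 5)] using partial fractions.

Using Heaviside cover-up: (-5/24)/(x + 1) - (5/48)/(x + 7) + (5/48)/(x - 1) + (5/24)/(x + 5)


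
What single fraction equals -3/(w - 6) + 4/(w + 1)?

Common denominator (w - 6)(w + 1). Numerator: -3(w + 1) + 4(w - 6) = (-3w - 3) + (4w - 24) = w - 27
Result: (w - 27)/[(w - 6)(w + 1)]


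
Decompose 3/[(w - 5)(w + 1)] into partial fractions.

3/(w - 5)(w + 1) = A/(w - 5) + B/(w + 1). A = 3/(5 + 1) = 1/2, B = 3/(-1 - 5) = -1/2
Result: (1/2)/(w - 5) - (1/2)/(w + 1)


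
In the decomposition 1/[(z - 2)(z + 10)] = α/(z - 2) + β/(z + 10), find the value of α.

Cover-up at z = 2: α = 1/(2 + 10) = 1/12


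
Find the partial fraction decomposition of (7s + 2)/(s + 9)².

(7s + 2) = α(s + 9) + β. At s = -9: β = 7·(-9) + 2 = -61. Coeff of s: α = 7
Result: 7/(s + 9) - 61/(s + 9)²


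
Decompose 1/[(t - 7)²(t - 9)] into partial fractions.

Cover-up at t=9: γ = 1/(9 - 7)² = 1/4. Cover-up at t=7: β = 1/(7 - 9) = -1/2. Comparing t² coeff: α = -γ = -1/4
Result: (-1/4)/(t - 7) - (1/2)/(t - 7)² + (1/4)/(t - 9)


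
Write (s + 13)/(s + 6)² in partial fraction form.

(s + 13) = A(s + 6) + B. At s = -6: B = 1·(-6) + 13 = 7. Coeff of s: A = 1
Result: 1/(s + 6) + 7/(s + 6)²


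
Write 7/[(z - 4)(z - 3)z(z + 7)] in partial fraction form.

Using Heaviside cover-up: (7/44)/(z - 4) - (7/30)/(z - 3) + (1/12)/z - (1/110)/(z + 7)


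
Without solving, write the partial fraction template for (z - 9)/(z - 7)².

Repeated linear factor: A/(z - 7) + B/(z - 7)²


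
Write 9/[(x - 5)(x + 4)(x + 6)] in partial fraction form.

Using cover-up method: α = 1/11, β = -1/2, γ = 9/22
Result: (1/11)/(x - 5) - (1/2)/(x + 4) + (9/22)/(x + 6)


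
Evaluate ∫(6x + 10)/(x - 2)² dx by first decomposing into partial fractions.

Decompose: P = 6, Q = 6·2 + 10 = 22, so (6x + 10)/(x - 2)² = 6/(x - 2) + 22/(x - 2)². Integrate: ∫ P/(x - 2) dx = 6 ln|(x - 2)|; ∫ Q/(x - 2)² dx = -22/(x - 2). Sum: 6 ln|(x - 2)| - 22/(x - 2) + C


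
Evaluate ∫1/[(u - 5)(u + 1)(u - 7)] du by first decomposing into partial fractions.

Cover-up: A = -1/12, B = 1/48, C = 1/16. Decomposition: (-1/12)/(u - 5) + (1/48)/(u + 1) + (1/16)/(u - 7). Integrate each term: (-1/12) ln|(u - 5)| + (1/48) ln|(u + 1)| + (1/16) ln|(u - 7)| + C


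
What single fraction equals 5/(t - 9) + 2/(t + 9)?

Common denominator (t - 9)(t + 9). Numerator: 5(t + 9) + 2(t - 9) = (5t + 45) + (2t - 18) = 7t + 27
Result: (7t + 27)/[(t - 9)(t + 9)]


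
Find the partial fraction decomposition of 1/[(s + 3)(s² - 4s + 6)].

Cover-up at s = -3: α = 1/((-3)² - 4·(-3) + 6) = 1/27. Then β = -α = -1/27, γ = -α·(-4 - 3) = 7/27
Result: (1/27)/(s + 3) - ((1/27)s - 7/27)/(s² - 4s + 6)


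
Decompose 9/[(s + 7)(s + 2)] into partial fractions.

9/(s + 7)(s + 2) = P/(s + 7) + Q/(s + 2). P = 9/(-7 + 2) = -9/5, Q = 9/(-2 + 7) = 9/5
Result: (-9/5)/(s + 7) + (9/5)/(s + 2)


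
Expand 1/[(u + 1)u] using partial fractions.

1/(u + 1)u = α/(u + 1) + β/u. α = 1/(-1 - 0) = -1, β = 1/(0 + 1) = 1
Result: -1/(u + 1) + 1/u


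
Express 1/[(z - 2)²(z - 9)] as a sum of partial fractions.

Cover-up at z=9: γ = 1/(9 - 2)² = 1/49. Cover-up at z=2: β = 1/(2 - 9) = -1/7. Comparing z² coeff: α = -γ = -1/49
Result: (-1/49)/(z - 2) - (1/7)/(z - 2)² + (1/49)/(z - 9)


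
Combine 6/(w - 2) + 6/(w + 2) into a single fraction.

Common denominator (w - 2)(w + 2). Numerator: 6(w + 2) + 6(w - 2) = (6w + 12) + (6w - 12) = 12w
Result: (12w)/[(w - 2)(w + 2)]


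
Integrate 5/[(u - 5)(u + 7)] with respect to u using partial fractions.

Decompose: 5/[(u - 5)(u + 7)] = (5/12)/(u - 5) - (5/12)/(u + 7). Integrate each term: (5/12) ln|(u - 5)| - (5/12) ln|(u + 7)| + C


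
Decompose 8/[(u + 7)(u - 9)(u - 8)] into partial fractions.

Using cover-up method: α = 1/30, β = 1/2, γ = -8/15
Result: (1/30)/(u + 7) + (1/2)/(u - 9) - (8/15)/(u - 8)


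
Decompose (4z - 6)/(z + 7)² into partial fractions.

(4z - 6) = P(z + 7) + Q. At z = -7: Q = 4·(-7) - 6 = -34. Coeff of z: P = 4
Result: 4/(z + 7) - 34/(z + 7)²


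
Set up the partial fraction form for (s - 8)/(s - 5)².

Repeated linear factor: A/(s - 5) + B/(s - 5)²


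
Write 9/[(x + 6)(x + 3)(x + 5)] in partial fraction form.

Using cover-up method: α = 3, β = 3/2, γ = -9/2
Result: 3/(x + 6) + (3/2)/(x + 3) - (9/2)/(x + 5)


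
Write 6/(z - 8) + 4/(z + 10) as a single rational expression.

Common denominator (z - 8)(z + 10). Numerator: 6(z + 10) + 4(z - 8) = (6z + 60) + (4z - 32) = 10z + 28
Result: (10z + 28)/[(z - 8)(z + 10)]


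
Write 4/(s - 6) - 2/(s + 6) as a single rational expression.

Common denominator (s - 6)(s + 6). Numerator: 4(s + 6) - 2(s - 6) = (4s + 24) - (2s - 12) = 2s + 36
Result: (2s + 36)/[(s - 6)(s + 6)]


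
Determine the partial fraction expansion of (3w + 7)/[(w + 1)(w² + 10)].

At w=-1: A = (3·(-1) + 7)/((-1)² + 10) = 4/11. B = -A = -4/11, C = 3 - (-1)·A = 37/11
Result: (4/11)/(w + 1) - ((4/11)w - 37/11)/(w² + 10)


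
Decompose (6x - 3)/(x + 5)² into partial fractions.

(6x - 3) = P(x + 5) + Q. At x = -5: Q = 6·(-5) - 3 = -33. Coeff of x: P = 6
Result: 6/(x + 5) - 33/(x + 5)²


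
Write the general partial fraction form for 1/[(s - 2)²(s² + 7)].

Repeated linear + quadratic: P/(s - 2) + Q/(s - 2)² + (Rs + S)/(s² + 7)


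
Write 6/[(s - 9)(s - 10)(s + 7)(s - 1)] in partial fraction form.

Using Heaviside cover-up: (-3/64)/(s - 9) + (2/51)/(s - 10) - (3/1088)/(s + 7) + (1/96)/(s - 1)


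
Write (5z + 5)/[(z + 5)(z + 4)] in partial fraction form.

At z=-5: α = (5·(-5) + 5)/(-5 + 4) = 20. At z=-4: β = (5·(-4) + 5)/(-4 + 5) = -15
Result: 20/(z + 5) - 15/(z + 4)


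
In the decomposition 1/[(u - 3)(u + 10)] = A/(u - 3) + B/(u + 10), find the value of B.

Cover-up at u = -10: B = 1/(-10 - 3) = -1/13


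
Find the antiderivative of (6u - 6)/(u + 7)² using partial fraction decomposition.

Decompose: P = 6, Q = 6·(-7) - 6 = -48, so (6u - 6)/(u + 7)² = 6/(u + 7) - 48/(u + 7)². Integrate: ∫ P/(u + 7) du = 6 ln|(u + 7)|; ∫ Q/(u + 7)² du = 48/(u + 7). Sum: 6 ln|(u + 7)| + 48/(u + 7) + C


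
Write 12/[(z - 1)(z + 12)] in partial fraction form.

12/(z - 1)(z + 12) = A/(z - 1) + B/(z + 12). A = 12/(1 + 12) = 12/13, B = 12/(-12 - 1) = -12/13
Result: (12/13)/(z - 1) - (12/13)/(z + 12)


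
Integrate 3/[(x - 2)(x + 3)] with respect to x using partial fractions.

Decompose: 3/[(x - 2)(x + 3)] = (3/5)/(x - 2) - (3/5)/(x + 3). Integrate each term: (3/5) ln|(x - 2)| - (3/5) ln|(x + 3)| + C


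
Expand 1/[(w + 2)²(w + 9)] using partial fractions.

Cover-up at w=-9: R = 1/(-9 + 2)² = 1/49. Cover-up at w=-2: Q = 1/(-2 + 9) = 1/7. Comparing w² coeff: P = -R = -1/49
Result: (-1/49)/(w + 2) + (1/7)/(w + 2)² + (1/49)/(w + 9)


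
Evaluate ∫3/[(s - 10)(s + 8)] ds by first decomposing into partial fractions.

Decompose: 3/[(s - 10)(s + 8)] = (1/6)/(s - 10) - (1/6)/(s + 8). Integrate each term: (1/6) ln|(s - 10)| - (1/6) ln|(s + 8)| + C


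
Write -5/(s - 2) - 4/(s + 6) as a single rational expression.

Common denominator (s - 2)(s + 6). Numerator: -5(s + 6) - 4(s - 2) = (-5s - 30) - (4s - 8) = -9s - 22
Result: (-9s - 22)/[(s - 2)(s + 6)]


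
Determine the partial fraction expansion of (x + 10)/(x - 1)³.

(x + 10) = P(x - 1)² + Q(x - 1) + R. At x = 1: R = 1·1 + 10 = 11. Coefficients: P = 0, Q = 1
Result: 1/(x - 1)² + 11/(x - 1)³


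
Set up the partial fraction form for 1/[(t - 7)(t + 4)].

Distinct linear factors: P/(t - 7) + Q/(t + 4)


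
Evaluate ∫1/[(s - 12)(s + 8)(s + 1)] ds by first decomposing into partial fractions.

Cover-up: A = 1/260, B = 1/140, C = -1/91. Decomposition: (1/260)/(s - 12) + (1/140)/(s + 8) - (1/91)/(s + 1). Integrate each term: (1/260) ln|(s - 12)| + (1/140) ln|(s + 8)| - (1/91) ln|(s + 1)| + C


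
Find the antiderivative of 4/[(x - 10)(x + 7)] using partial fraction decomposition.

Decompose: 4/[(x - 10)(x + 7)] = (4/17)/(x - 10) - (4/17)/(x + 7). Integrate each term: (4/17) ln|(x - 10)| - (4/17) ln|(x + 7)| + C


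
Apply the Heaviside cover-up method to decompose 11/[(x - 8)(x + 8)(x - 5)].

Cover (x - 8), x=8: α = 11/[(8 + 8)(8 - 5)] = 11/48. Cover (x + 8), x=-8: β = 11/[(-8 - 8)(-8 - 5)] = 11/208. Cover (x - 5), x=5: γ = 11/[(5 - 8)(5 + 8)] = -11/39.
Result: (11/48)/(x - 8) + (11/208)/(x + 8) - (11/39)/(x - 5)


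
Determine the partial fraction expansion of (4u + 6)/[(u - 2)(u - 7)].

At u=2: A = (4·2 + 6)/(2 - 7) = -14/5. At u=7: B = (4·7 + 6)/(7 - 2) = 34/5
Result: (-14/5)/(u - 2) + (34/5)/(u - 7)


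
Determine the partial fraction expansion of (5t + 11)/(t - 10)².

(5t + 11) = A(t - 10) + B. At t = 10: B = 5·10 + 11 = 61. Coeff of t: A = 5
Result: 5/(t - 10) + 61/(t - 10)²


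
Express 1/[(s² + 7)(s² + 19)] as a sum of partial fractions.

Coefficient matching gives P = R = 0, Q = 1/(19-7) = 1/12, S = -Q = -1/12
Result: (1/12)/(s² + 7) - (1/12)/(s² + 19)


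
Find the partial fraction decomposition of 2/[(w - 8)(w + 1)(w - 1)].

Using cover-up method: A = 2/63, B = 1/9, C = -1/7
Result: (2/63)/(w - 8) + (1/9)/(w + 1) - (1/7)/(w - 1)


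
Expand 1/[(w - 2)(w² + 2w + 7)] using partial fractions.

Cover-up at w = 2: α = 1/(2² + 2·2 + 7) = 1/15. Then β = -α = -1/15, γ = -α·(2 + 2) = -4/15
Result: (1/15)/(w - 2) - ((1/15)w + 4/15)/(w² + 2w + 7)


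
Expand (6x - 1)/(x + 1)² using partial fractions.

(6x - 1) = P(x + 1) + Q. At x = -1: Q = 6·(-1) - 1 = -7. Coeff of x: P = 6
Result: 6/(x + 1) - 7/(x + 1)²


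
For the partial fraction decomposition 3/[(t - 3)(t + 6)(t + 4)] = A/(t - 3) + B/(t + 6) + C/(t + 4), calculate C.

Cover-up at t = -4: C = 3/[(-4 - 3)(-4 + 6)] = 3/[(-7)(2)] = -3/14


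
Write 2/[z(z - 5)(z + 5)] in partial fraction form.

Using cover-up method: P = -2/25, Q = 1/25, R = 1/25
Result: (-2/25)/z + (1/25)/(z - 5) + (1/25)/(z + 5)


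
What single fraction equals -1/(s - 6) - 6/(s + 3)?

Common denominator (s - 6)(s + 3). Numerator: -1(s + 3) - 6(s - 6) = (-s - 3) - (6s - 36) = -7s + 33
Result: (-7s + 33)/[(s - 6)(s + 3)]


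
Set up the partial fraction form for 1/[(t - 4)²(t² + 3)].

Repeated linear + quadratic: P/(t - 4) + Q/(t - 4)² + (Rt + S)/(t² + 3)


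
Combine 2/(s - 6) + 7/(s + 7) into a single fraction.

Common denominator (s - 6)(s + 7). Numerator: 2(s + 7) + 7(s - 6) = (2s + 14) + (7s - 42) = 9s - 28
Result: (9s - 28)/[(s - 6)(s + 7)]


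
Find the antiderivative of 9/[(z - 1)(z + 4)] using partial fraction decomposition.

Decompose: 9/[(z - 1)(z + 4)] = (9/5)/(z - 1) - (9/5)/(z + 4). Integrate each term: (9/5) ln|(z - 1)| - (9/5) ln|(z + 4)| + C


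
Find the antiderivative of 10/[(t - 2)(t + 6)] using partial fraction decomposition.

Decompose: 10/[(t - 2)(t + 6)] = (5/4)/(t - 2) - (5/4)/(t + 6). Integrate each term: (5/4) ln|(t - 2)| - (5/4) ln|(t + 6)| + C


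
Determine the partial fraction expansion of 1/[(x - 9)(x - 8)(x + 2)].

Using cover-up method: α = 1/11, β = -1/10, γ = 1/110
Result: (1/11)/(x - 9) - (1/10)/(x - 8) + (1/110)/(x + 2)


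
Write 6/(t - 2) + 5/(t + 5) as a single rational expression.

Common denominator (t - 2)(t + 5). Numerator: 6(t + 5) + 5(t - 2) = (6t + 30) + (5t - 10) = 11t + 20
Result: (11t + 20)/[(t - 2)(t + 5)]


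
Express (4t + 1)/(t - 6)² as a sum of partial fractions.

(4t + 1) = α(t - 6) + β. At t = 6: β = 4·6 + 1 = 25. Coeff of t: α = 4
Result: 4/(t - 6) + 25/(t - 6)²


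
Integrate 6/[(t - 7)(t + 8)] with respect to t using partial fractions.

Decompose: 6/[(t - 7)(t + 8)] = (2/5)/(t - 7) - (2/5)/(t + 8). Integrate each term: (2/5) ln|(t - 7)| - (2/5) ln|(t + 8)| + C


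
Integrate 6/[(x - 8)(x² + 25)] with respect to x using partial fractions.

Cover-up at x=8: A = 6/(8²+25) = 6/89. Coeff matching: B = -6/89, C = -48/89. Decomposition: (6/89)/(x - 8) - ((6/89)x + 48/89)/(x² + 25). Integrate: linear → ln, quadratic → (1/2)ln + arctan: (6/89) ln|(x - 8)| - (3/89) ln(x² + 25) - (48/445) arctan(x/5) + C


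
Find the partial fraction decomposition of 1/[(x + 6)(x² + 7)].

Cover-up at x = -6: P = 1/((-6)² + 7) = 1/43. Then Q = -P = -1/43, R = -P·(0 - 6) = 6/43
Result: (1/43)/(x + 6) - ((1/43)x - 6/43)/(x² + 7)


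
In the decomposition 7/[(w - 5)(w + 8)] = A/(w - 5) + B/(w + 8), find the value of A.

Cover-up at w = 5: A = 7/(5 + 8) = 7/13


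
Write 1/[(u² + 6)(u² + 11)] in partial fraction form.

Coefficient matching gives P = R = 0, Q = 1/(11-6) = 1/5, S = -Q = -1/5
Result: (1/5)/(u² + 6) - (1/5)/(u² + 11)


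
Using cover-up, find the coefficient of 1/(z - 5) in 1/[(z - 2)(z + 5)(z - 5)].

Cover (z - 5), set z=5: 1/[(5 - 2)(5 + 5)] = 1/30


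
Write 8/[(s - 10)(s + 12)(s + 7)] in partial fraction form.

Using cover-up method: P = 4/187, Q = 4/55, R = -8/85
Result: (4/187)/(s - 10) + (4/55)/(s + 12) - (8/85)/(s + 7)


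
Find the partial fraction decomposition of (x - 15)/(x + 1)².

(x - 15) = P(x + 1) + Q. At x = -1: Q = 1·(-1) - 15 = -16. Coeff of x: P = 1
Result: 1/(x + 1) - 16/(x + 1)²


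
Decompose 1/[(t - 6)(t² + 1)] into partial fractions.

Cover-up at t = 6: A = 1/(6² + 1) = 1/37. Then B = -A = -1/37, C = -A·(0 + 6) = -6/37
Result: (1/37)/(t - 6) - ((1/37)t + 6/37)/(t² + 1)


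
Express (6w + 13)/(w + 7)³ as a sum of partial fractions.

(6w + 13) = P(w + 7)² + Q(w + 7) + R. At w = -7: R = 6·(-7) + 13 = -29. Coefficients: P = 0, Q = 6
Result: 6/(w + 7)² - 29/(w + 7)³


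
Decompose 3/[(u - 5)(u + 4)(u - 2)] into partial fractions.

Using cover-up method: A = 1/9, B = 1/18, C = -1/6
Result: (1/9)/(u - 5) + (1/18)/(u + 4) - (1/6)/(u - 2)


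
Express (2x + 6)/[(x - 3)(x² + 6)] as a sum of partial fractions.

At x=3: P = (2·3 + 6)/(3² + 6) = 4/5. Q = -P = -4/5, R = 2 - 3·P = -2/5
Result: (4/5)/(x - 3) - ((4/5)x + 2/5)/(x² + 6)


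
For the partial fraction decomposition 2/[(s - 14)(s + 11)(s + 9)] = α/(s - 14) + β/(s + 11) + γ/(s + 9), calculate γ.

Cover-up at s = -9: γ = 2/[(-9 - 14)(-9 + 11)] = 2/[(-23)(2)] = -2/46 = -1/23


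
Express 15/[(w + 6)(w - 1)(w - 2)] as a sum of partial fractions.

Using cover-up method: P = 15/56, Q = -15/7, R = 15/8
Result: (15/56)/(w + 6) - (15/7)/(w - 1) + (15/8)/(w - 2)


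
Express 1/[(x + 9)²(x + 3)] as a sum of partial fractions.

Cover-up at x=-3: R = 1/(-3 + 9)² = 1/36. Cover-up at x=-9: Q = 1/(-9 + 3) = -1/6. Comparing x² coeff: P = -R = -1/36
Result: (-1/36)/(x + 9) - (1/6)/(x + 9)² + (1/36)/(x + 3)


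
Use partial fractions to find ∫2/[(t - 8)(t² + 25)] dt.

Cover-up at t=8: α = 2/(8²+25) = 2/89. Coeff matching: β = -2/89, γ = -16/89. Decomposition: (2/89)/(t - 8) - ((2/89)t + 16/89)/(t² + 25). Integrate: linear → ln, quadratic → (1/2)ln + arctan: (2/89) ln|(t - 8)| - (1/89) ln(t² + 25) - (16/445) arctan(t/5) + C


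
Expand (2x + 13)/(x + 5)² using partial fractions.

(2x + 13) = P(x + 5) + Q. At x = -5: Q = 2·(-5) + 13 = 3. Coeff of x: P = 2
Result: 2/(x + 5) + 3/(x + 5)²


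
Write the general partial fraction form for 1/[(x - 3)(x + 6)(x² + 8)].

Two linear + quadratic: A/(x - 3) + B/(x + 6) + (Cx + D)/(x² + 8)


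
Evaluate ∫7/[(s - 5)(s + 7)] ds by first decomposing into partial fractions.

Decompose: 7/[(s - 5)(s + 7)] = (7/12)/(s - 5) - (7/12)/(s + 7). Integrate each term: (7/12) ln|(s - 5)| - (7/12) ln|(s + 7)| + C


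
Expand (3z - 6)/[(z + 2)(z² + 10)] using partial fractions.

At z=-2: P = (3·(-2) - 6)/((-2)² + 10) = -6/7. Q = -P = 6/7, R = 3 - (-2)·P = 9/7
Result: (-6/7)/(z + 2) + ((6/7)z + 9/7)/(z² + 10)


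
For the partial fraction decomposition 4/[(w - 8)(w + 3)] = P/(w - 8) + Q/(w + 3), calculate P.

Cover-up at w = 8: P = 4/(8 + 3) = 4/11


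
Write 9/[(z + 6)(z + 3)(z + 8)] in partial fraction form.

Using cover-up method: A = -3/2, B = 3/5, C = 9/10
Result: (-3/2)/(z + 6) + (3/5)/(z + 3) + (9/10)/(z + 8)


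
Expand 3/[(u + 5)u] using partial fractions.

3/(u + 5)u = α/(u + 5) + β/u. α = 3/(-5 - 0) = -3/5, β = 3/(0 + 5) = 3/5
Result: (-3/5)/(u + 5) + (3/5)/u


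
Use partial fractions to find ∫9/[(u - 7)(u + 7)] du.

Decompose: 9/[(u - 7)(u + 7)] = (9/14)/(u - 7) - (9/14)/(u + 7). Integrate each term: (9/14) ln|(u - 7)| - (9/14) ln|(u + 7)| + C


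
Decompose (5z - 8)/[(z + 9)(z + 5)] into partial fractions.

At z=-9: α = (5·(-9) - 8)/(-9 + 5) = 53/4. At z=-5: β = (5·(-5) - 8)/(-5 + 9) = -33/4
Result: (53/4)/(z + 9) - (33/4)/(z + 5)


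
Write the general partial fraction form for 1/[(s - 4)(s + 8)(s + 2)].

Three distinct linear factors: A/(s - 4) + B/(s + 8) + C/(s + 2)


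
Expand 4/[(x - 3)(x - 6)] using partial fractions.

4/(x - 3)(x - 6) = α/(x - 3) + β/(x - 6). α = 4/(3 - 6) = -4/3, β = 4/(6 - 3) = 4/3
Result: (-4/3)/(x - 3) + (4/3)/(x - 6)


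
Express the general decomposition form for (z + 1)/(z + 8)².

Repeated linear factor: A/(z + 8) + B/(z + 8)²


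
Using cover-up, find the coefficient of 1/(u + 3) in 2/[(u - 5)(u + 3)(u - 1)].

Cover (u + 3), set u=-3: 2/[(-3 - 5)(-3 - 1)] = 1/16


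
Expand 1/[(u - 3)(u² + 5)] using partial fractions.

Cover-up at u = 3: α = 1/(3² + 5) = 1/14. Then β = -α = -1/14, γ = -α·(0 + 3) = -3/14
Result: (1/14)/(u - 3) - ((1/14)u + 3/14)/(u² + 5)


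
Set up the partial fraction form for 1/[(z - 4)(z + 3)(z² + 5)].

Two linear + quadratic: P/(z - 4) + Q/(z + 3) + (Rz + S)/(z² + 5)


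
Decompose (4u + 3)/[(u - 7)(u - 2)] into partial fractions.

At u=7: α = (4·7 + 3)/(7 - 2) = 31/5. At u=2: β = (4·2 + 3)/(2 - 7) = -11/5
Result: (31/5)/(u - 7) - (11/5)/(u - 2)


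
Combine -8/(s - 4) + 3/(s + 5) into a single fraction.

Common denominator (s - 4)(s + 5). Numerator: -8(s + 5) + 3(s - 4) = (-8s - 40) + (3s - 12) = -5s - 52
Result: (-5s - 52)/[(s - 4)(s + 5)]


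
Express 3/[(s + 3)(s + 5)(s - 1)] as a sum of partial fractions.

Using cover-up method: P = -3/8, Q = 1/4, R = 1/8
Result: (-3/8)/(s + 3) + (1/4)/(s + 5) + (1/8)/(s - 1)


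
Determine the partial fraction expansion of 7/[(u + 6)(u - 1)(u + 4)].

Using cover-up method: P = 1/2, Q = 1/5, R = -7/10
Result: (1/2)/(u + 6) + (1/5)/(u - 1) - (7/10)/(u + 4)


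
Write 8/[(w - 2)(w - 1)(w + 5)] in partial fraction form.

Using cover-up method: P = 8/7, Q = -4/3, R = 4/21
Result: (8/7)/(w - 2) - (4/3)/(w - 1) + (4/21)/(w + 5)


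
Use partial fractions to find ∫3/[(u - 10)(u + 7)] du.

Decompose: 3/[(u - 10)(u + 7)] = (3/17)/(u - 10) - (3/17)/(u + 7). Integrate each term: (3/17) ln|(u - 10)| - (3/17) ln|(u + 7)| + C


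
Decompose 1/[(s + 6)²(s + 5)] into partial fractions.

Cover-up at s=-5: γ = 1/(-5 + 6)² = 1. Cover-up at s=-6: β = 1/(-6 + 5) = -1. Comparing s² coeff: α = -γ = -1
Result: -1/(s + 6) - 1/(s + 6)² + 1/(s + 5)


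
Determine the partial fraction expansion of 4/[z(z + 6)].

4/z(z + 6) = A/z + B/(z + 6). A = 4/(0 + 6) = 2/3, B = 4/(-6 - 0) = -2/3
Result: (2/3)/z - (2/3)/(z + 6)


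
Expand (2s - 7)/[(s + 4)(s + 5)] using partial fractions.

At s=-4: α = (2·(-4) - 7)/(-4 + 5) = -15. At s=-5: β = (2·(-5) - 7)/(-5 + 4) = 17
Result: -15/(s + 4) + 17/(s + 5)


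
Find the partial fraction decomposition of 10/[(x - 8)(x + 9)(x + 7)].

Using cover-up method: α = 2/51, β = 5/17, γ = -1/3
Result: (2/51)/(x - 8) + (5/17)/(x + 9) - (1/3)/(x + 7)


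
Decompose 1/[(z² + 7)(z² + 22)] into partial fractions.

Coefficient matching gives A = C = 0, B = 1/(22-7) = 1/15, D = -B = -1/15
Result: (1/15)/(z² + 7) - (1/15)/(z² + 22)


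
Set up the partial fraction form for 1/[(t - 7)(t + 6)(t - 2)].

Three distinct linear factors: α/(t - 7) + β/(t + 6) + γ/(t - 2)


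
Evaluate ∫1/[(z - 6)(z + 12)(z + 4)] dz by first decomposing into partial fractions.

Cover-up: A = 1/180, B = 1/144, C = -1/80. Decomposition: (1/180)/(z - 6) + (1/144)/(z + 12) - (1/80)/(z + 4). Integrate each term: (1/180) ln|(z - 6)| + (1/144) ln|(z + 12)| - (1/80) ln|(z + 4)| + C


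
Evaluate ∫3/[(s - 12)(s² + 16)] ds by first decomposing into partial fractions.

Cover-up at s=12: P = 3/(12²+16) = 3/160. Coeff matching: Q = -3/160, R = -9/40. Decomposition: (3/160)/(s - 12) - ((3/160)s + 9/40)/(s² + 16). Integrate: linear → ln, quadratic → (1/2)ln + arctan: (3/160) ln|(s - 12)| - (3/320) ln(s² + 16) - (9/160) arctan(s/4) + C


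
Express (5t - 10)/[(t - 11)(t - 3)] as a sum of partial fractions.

At t=11: P = (5·11 - 10)/(11 - 3) = 45/8. At t=3: Q = (5·3 - 10)/(3 - 11) = -5/8
Result: (45/8)/(t - 11) - (5/8)/(t - 3)


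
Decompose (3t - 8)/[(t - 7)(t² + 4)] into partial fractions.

At t=7: P = (3·7 - 8)/(7² + 4) = 13/53. Q = -P = -13/53, R = 3 - 7·P = 68/53
Result: (13/53)/(t - 7) - ((13/53)t - 68/53)/(t² + 4)


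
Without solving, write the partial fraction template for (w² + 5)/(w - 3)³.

Repeated linear factor (power 3): P/(w - 3) + Q/(w - 3)² + R/(w - 3)³


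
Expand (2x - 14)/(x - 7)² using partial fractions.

(2x - 14) = α(x - 7) + β. At x = 7: β = 2·7 - 14 = 0. Coeff of x: α = 2
Result: 2/(x - 7)


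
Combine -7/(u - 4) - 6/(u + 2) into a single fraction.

Common denominator (u - 4)(u + 2). Numerator: -7(u + 2) - 6(u - 4) = (-7u - 14) - (6u - 24) = -13u + 10
Result: (-13u + 10)/[(u - 4)(u + 2)]


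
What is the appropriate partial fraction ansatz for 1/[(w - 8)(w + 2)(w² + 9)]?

Two linear + quadratic: α/(w - 8) + β/(w + 2) + (γw + δ)/(w² + 9)


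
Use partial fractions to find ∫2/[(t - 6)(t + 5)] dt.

Decompose: 2/[(t - 6)(t + 5)] = (2/11)/(t - 6) - (2/11)/(t + 5). Integrate each term: (2/11) ln|(t - 6)| - (2/11) ln|(t + 5)| + C


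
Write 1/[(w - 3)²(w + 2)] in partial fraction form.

Cover-up at w=-2: R = 1/(-2 - 3)² = 1/25. Cover-up at w=3: Q = 1/(3 + 2) = 1/5. Comparing w² coeff: P = -R = -1/25
Result: (-1/25)/(w - 3) + (1/5)/(w - 3)² + (1/25)/(w + 2)


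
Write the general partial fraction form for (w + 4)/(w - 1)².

Repeated linear factor: α/(w - 1) + β/(w - 1)²


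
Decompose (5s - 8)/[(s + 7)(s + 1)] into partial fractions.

At s=-7: α = (5·(-7) - 8)/(-7 + 1) = 43/6. At s=-1: β = (5·(-1) - 8)/(-1 + 7) = -13/6
Result: (43/6)/(s + 7) - (13/6)/(s + 1)


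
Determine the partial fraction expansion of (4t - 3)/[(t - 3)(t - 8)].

At t=3: α = (4·3 - 3)/(3 - 8) = -9/5. At t=8: β = (4·8 - 3)/(8 - 3) = 29/5
Result: (-9/5)/(t - 3) + (29/5)/(t - 8)


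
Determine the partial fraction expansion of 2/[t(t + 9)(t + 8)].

Using cover-up method: α = 1/36, β = 2/9, γ = -1/4
Result: (1/36)/t + (2/9)/(t + 9) - (1/4)/(t + 8)


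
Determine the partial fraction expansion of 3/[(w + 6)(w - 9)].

3/(w + 6)(w - 9) = α/(w + 6) + β/(w - 9). α = 3/(-6 - 9) = -1/5, β = 3/(9 + 6) = 1/5
Result: (-1/5)/(w + 6) + (1/5)/(w - 9)


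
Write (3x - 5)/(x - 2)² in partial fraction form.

(3x - 5) = α(x - 2) + β. At x = 2: β = 3·2 - 5 = 1. Coeff of x: α = 3
Result: 3/(x - 2) + 1/(x - 2)²


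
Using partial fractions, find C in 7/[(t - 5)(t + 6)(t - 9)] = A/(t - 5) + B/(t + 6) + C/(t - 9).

Cover-up at t = 9: C = 7/[(9 - 5)(9 + 6)] = 7/[(4)(15)] = 7/60


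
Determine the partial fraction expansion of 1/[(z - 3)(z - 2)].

1/(z - 3)(z - 2) = A/(z - 3) + B/(z - 2). A = 1/(3 - 2) = 1, B = 1/(2 - 3) = -1
Result: 1/(z - 3) - 1/(z - 2)


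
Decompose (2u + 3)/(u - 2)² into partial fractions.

(2u + 3) = P(u - 2) + Q. At u = 2: Q = 2·2 + 3 = 7. Coeff of u: P = 2
Result: 2/(u - 2) + 7/(u - 2)²


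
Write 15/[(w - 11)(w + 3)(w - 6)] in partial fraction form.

Using cover-up method: α = 3/14, β = 5/42, γ = -1/3
Result: (3/14)/(w - 11) + (5/42)/(w + 3) - (1/3)/(w - 6)
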